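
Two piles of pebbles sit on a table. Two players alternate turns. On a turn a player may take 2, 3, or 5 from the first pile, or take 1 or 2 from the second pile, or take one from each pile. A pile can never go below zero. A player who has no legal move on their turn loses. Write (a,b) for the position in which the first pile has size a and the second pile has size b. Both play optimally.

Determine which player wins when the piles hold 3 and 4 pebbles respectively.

Use the standard recursion: the mover loses at a terminal position; elsewhere, the mover wins exactly when some move hands the opponent an L position.
No move ever increases a pile, so every position that can arise here has a ≤ 3 and b ≤ 4; it is enough to label the cells with 0 ≤ a ≤ 3 and 0 ≤ b ≤ 4.
Every move lowers a or b (never raises either), so fill the grid row by row in increasing a, and left to right within a row: each cell's successors are then already labelled.
      b=0  b=1  b=2  b=3  b=4
a=0:    L    W    W    L    W
a=1:    L    W    W    L    W
a=2:    W    W    L    W    W
a=3:    W    L    W    W    L
Cells with no legal move (terminal, hence L): (0,0), (1,0).
The remaining L cells, each justified by listing all of its moves:
(0,3): only reaches (0,2)(W), (0,1)(W), all W → L
(1,3): only reaches (1,2)(W), (1,1)(W), (0,2)(W), all W → L
(2,2): only reaches (0,2)(W), (2,1)(W), (2,0)(W), (1,1)(W), all W → L
(3,1): only reaches (1,1)(W), (0,1)(W), (3,0)(W), (2,0)(W), all W → L
(3,4): only reaches (1,4)(W), (0,4)(W), (3,3)(W), (3,2)(W), (2,3)(W), all W → L
Every other cell has at least one move into one of the L cells above, so it is W.
Every move from (3,4) reaches a W position, so the mover loses.

The second player wins.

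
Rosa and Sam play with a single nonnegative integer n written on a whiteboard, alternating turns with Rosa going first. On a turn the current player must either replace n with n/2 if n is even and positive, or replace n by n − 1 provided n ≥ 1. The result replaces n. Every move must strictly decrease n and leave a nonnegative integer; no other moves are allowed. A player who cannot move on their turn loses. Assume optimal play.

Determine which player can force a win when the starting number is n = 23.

Classify positions by backward induction: terminal positions (no move available) are L. From any other position, the mover wins iff some move reaches an L.
n=0: no move → L
n=1: W (go to 0, an L position)
n=2: L (sole option 1(W) is W)
n=3: W (go to 2, an L position)
n=4: W (go to 2, an L position)
n=5: L (sole option 4(W) is W)
n=6: W (go to 5, an L position)
n=7: L (sole option 6(W) is W)
n=8: W (go to 7, an L position)
n=9: L (sole option 8(W) is W)
n=10: W (go to 5, an L position)
n=11: L (sole option 10(W) is W)
n=12: W (go to 11, an L position)
n=13: L (sole option 12(W) is W)
n=14: W (go to 7, an L position)
n=15: L (sole option 14(W) is W)
n=16: W (go to 15, an L position)
n=17: L (sole option 16(W) is W)
n=18: W (go to 9, an L position)
n=19: L (sole option 18(W) is W)
n=20: W (go to 19, an L position)
n=21: L (sole option 20(W) is W)
n=22: W (go to 11, an L position)
n=23: L (sole option 22(W) is W)
Every move from 23 reaches a W position, so the mover loses.

Sam wins.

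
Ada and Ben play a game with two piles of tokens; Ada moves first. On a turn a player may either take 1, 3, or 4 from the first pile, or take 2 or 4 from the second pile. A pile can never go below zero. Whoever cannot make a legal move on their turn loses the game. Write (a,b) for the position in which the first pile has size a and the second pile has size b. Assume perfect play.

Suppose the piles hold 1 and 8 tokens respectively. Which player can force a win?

Ben wins.

Work bottom-up. With no move the player to move loses. Otherwise the position is W if at least one move leads to an L position for the opponent, and L if every move leads to a W.
No move ever increases a pile, so every position that can arise here has a ≤ 1 and b ≤ 8; it is enough to label the cells with 0 ≤ a ≤ 1 and 0 ≤ b ≤ 8.
Every move lowers a or b (never raises either), so fill the grid row by row in increasing a, and left to right within a row: each cell's successors are then already labelled.
      b=0  b=1  b=2  b=3  b=4  b=5  b=6  b=7  b=8
a=0:    L    L    W    W    W    W    L    L    W
a=1:    W    W    L    L    W    W    W    W    L
Cells with no legal move (terminal, hence L): (0,0), (0,1).
The remaining L cells, each justified by listing all of its moves:
(0,6): L (options (0,4)(W), (0,2)(W) are all W)
(0,7): L (options (0,5)(W), (0,3)(W) are all W)
(1,2): L (options (0,2)(W), (1,0)(W) are all W)
(1,3): L (options (0,3)(W), (1,1)(W) are all W)
(1,8): L (options (0,8)(W), (1,6)(W), (1,4)(W) are all W)
Every other cell has at least one move into one of the L cells above, so it is W.
Every move from (1,8) reaches a W position, so the mover loses.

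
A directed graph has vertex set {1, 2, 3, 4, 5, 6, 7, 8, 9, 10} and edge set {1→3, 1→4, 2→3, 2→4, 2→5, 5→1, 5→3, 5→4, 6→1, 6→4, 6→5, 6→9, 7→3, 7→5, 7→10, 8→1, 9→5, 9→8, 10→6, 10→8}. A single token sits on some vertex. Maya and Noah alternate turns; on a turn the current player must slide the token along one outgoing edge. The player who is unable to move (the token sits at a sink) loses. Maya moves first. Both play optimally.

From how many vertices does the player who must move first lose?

Label each position W (a win for the player to move) or L (a loss). A position with no legal move is L; any other position is W exactly when some move reaches an L, and L when every move reaches a W.
Every edge goes from a vertex to one that appears earlier in the order 3, 4, 1, 5, 8, 2, 9, 6, 10, 7, so processing vertices in that order labels each vertex after all of its successors.
3: no outgoing edge → L
4: no outgoing edge → L
1: →4(L), so W
5: →4(L), so W
8: →1(W) only, which is W, so L
2: →4(L), so W
9: →8(L), so W
6: →4(L), so W
10: →8(L), so W
7: →3(L), so W
The L vertices are 3, 4, 8; that is 3 in all.

3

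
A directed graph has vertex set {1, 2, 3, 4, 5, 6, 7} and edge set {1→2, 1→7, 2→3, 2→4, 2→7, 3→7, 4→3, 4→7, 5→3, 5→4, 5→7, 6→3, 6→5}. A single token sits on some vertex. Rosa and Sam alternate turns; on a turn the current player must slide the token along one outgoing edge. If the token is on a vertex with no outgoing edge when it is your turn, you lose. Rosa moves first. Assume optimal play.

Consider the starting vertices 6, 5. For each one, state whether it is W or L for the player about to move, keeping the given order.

6: L, 5: W

Work bottom-up. With no move the player to move loses. Otherwise the position is W if at least one move leads to an L position for the opponent, and L if every move leads to a W.
Every edge goes from a vertex to one that appears earlier in the order 7, 3, 4, 2, 5, 6, 1, so processing vertices in that order labels each vertex after all of its successors.
7: no outgoing edge → L
3: W (go to 7, an L position)
4: W (go to 7, an L position)
2: W (go to 7, an L position)
5: W (go to 7, an L position)
6: L (options 5(W), 3(W) are all W)
1: W (go to 7, an L position)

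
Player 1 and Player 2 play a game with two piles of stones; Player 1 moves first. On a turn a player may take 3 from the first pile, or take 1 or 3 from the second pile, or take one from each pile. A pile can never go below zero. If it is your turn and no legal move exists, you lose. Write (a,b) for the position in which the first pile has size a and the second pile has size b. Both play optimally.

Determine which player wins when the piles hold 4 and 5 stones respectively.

Classify positions by backward induction: terminal positions (no move available) are L. From any other position, the mover wins iff some move reaches an L.
No move ever increases a pile, so every position that can arise here has a ≤ 4 and b ≤ 5; it is enough to label the cells with 0 ≤ a ≤ 4 and 0 ≤ b ≤ 5.
Every move lowers a or b (never raises either), so fill the grid row by row in increasing a, and left to right within a row: each cell's successors are then already labelled.
      b=0  b=1  b=2  b=3  b=4  b=5
a=0:    L    W    L    W    L    W
a=1:    L    W    L    W    L    W
a=2:    L    W    L    W    L    W
a=3:    W    W    W    W    W    W
a=4:    W    L    W    L    W    L
Cells with no legal move (terminal, hence L): (0,0), (1,0), (2,0).
The remaining L cells, each justified by listing all of its moves:
(0,2): only reaches (0,1)(W), which is W → L
(0,4): only reaches (0,3)(W), (0,1)(W), all W → L
(1,2): only reaches (1,1)(W), (0,1)(W), all W → L
(1,4): only reaches (1,3)(W), (1,1)(W), (0,3)(W), all W → L
(2,2): only reaches (2,1)(W), (1,1)(W), all W → L
(2,4): only reaches (2,3)(W), (2,1)(W), (1,3)(W), all W → L
(4,1): only reaches (1,1)(W), (4,0)(W), (3,0)(W), all W → L
(4,3): only reaches (1,3)(W), (4,2)(W), (4,0)(W), (3,2)(W), all W → L
(4,5): only reaches (1,5)(W), (4,4)(W), (4,2)(W), (3,4)(W), all W → L
Every other cell has at least one move into one of the L cells above, so it is W.
Every move from (4,5) reaches a W position, so the mover loses.

Player 2 wins.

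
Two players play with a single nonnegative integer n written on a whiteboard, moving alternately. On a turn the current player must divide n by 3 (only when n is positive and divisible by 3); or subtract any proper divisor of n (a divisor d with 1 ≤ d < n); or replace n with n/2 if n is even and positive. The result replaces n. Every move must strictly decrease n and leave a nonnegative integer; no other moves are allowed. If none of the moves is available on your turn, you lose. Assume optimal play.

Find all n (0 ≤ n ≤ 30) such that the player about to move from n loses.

0, 1, 4, 7, 9, 11, 13, 15, 17, 19, 23, 25, 28

Label each position W (a win for the player to move) or L (a loss). A position with no legal move is L; any other position is W exactly when some move reaches an L, and L when every move reaches a W.
n=0: no move → L
n=1: no move → L
n=2: W (go to 1, an L position)
n=3: W (go to 1, an L position)
n=4: L (options 2(W), 3(W) are all W)
n=5: W (go to 4, an L position)
n=6: W (go to 4, an L position)
n=7: L (sole option 6(W) is W)
n=8: W (go to 4, an L position)
n=9: L (options 3(W), 6(W), 8(W) are all W)
n=10: W (go to 9, an L position)
n=11: L (sole option 10(W) is W)
n=12: W (go to 4, an L position)
n=13: L (sole option 12(W) is W)
n=14: W (go to 7, an L position)
n=15: L (options 5(W), 10(W), 12(W), 14(W) are all W)
n=16: W (go to 15, an L position)
n=17: L (sole option 16(W) is W)
n=18: W (go to 9, an L position)
n=19: L (sole option 18(W) is W)
n=20: W (go to 15, an L position)
n=21: W (go to 7, an L position)
n=22: W (go to 11, an L position)
n=23: L (sole option 22(W) is W)
n=24: W (go to 23, an L position)
n=25: L (options 20(W), 24(W) are all W)
n=26: W (go to 13, an L position)
n=27: W (go to 9, an L position)
n=28: L (options 14(W), 21(W), 24(W), 26(W), 27(W) are all W)
n=29: W (go to 28, an L position)
n=30: W (go to 15, an L position)
The losing starting values of n are exactly the entries labelled L in this table (13 of them).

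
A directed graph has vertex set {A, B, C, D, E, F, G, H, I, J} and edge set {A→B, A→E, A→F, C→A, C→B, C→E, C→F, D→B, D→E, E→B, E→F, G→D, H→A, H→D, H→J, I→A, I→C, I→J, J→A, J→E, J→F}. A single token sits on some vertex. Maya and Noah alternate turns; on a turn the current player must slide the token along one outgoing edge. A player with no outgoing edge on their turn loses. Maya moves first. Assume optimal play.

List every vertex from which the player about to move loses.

Compute win/loss labels from the base case upward. A position with no move is L. Any other position is W if it can reach an L in one move, else L.
Every edge goes from a vertex to one that appears earlier in the order F, B, E, A, C, D, J, I, H, G, so processing vertices in that order labels each vertex after all of its successors.
F: no outgoing edge → L
B: no outgoing edge → L
E: W (go to B, an L position)
A: W (go to B, an L position)
C: W (go to B, an L position)
D: W (go to B, an L position)
J: W (go to F, an L position)
I: L (options J(W), C(W), A(W) are all W)
H: L (options J(W), D(W), A(W) are all W)
G: L (sole option D(W) is W)
The losing starting vertices are exactly the entries labelled L in this table (5 of them).

B, F, G, H, I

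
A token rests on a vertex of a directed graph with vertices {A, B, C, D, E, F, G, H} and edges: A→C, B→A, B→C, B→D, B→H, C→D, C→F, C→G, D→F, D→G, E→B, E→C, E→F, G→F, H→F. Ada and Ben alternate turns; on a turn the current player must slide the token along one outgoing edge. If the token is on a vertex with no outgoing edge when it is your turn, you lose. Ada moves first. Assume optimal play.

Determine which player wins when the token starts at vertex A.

Compute win/loss labels from the base case upward. A position with no move is L. Any other position is W if it can reach an L in one move, else L.
Every edge goes from a vertex to one that appears earlier in the order F, G, D, H, C, A, B, E, so processing vertices in that order labels each vertex after all of its successors.
F: no outgoing edge → L
G: can move to F, which is L ⇒ W
D: can move to F, which is L ⇒ W
H: can move to F, which is L ⇒ W
C: can move to F, which is L ⇒ W
A: the only move is to C(W), a W ⇒ L
B: can move to A, which is L ⇒ W
E: can move to F, which is L ⇒ W
Every move from A reaches a W position, so the mover loses.

Ben wins.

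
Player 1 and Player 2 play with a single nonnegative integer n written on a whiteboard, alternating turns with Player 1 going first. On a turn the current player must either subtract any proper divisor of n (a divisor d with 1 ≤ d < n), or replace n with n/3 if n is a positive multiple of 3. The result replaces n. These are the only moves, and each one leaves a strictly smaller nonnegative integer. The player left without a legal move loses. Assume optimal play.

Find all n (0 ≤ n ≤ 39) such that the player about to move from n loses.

Label each position W (a win for the player to move) or L (a loss). A position with no legal move is L; any other position is W exactly when some move reaches an L, and L when every move reaches a W.
n=0: no move → L
n=1: no move → L
n=2: W (go to 1, an L position)
n=3: W (go to 1, an L position)
n=4: L (options 2(W), 3(W) are all W)
n=5: W (go to 4, an L position)
n=6: W (go to 4, an L position)
n=7: L (sole option 6(W) is W)
n=8: W (go to 4, an L position)
n=9: L (options 3(W), 6(W), 8(W) are all W)
n=10: W (go to 9, an L position)
n=11: L (sole option 10(W) is W)
n=12: W (go to 4, an L position)
n=13: L (sole option 12(W) is W)
n=14: W (go to 7, an L position)
n=15: L (options 5(W), 10(W), 12(W), 14(W) are all W)
n=16: W (go to 15, an L position)
n=17: L (sole option 16(W) is W)
n=18: W (go to 9, an L position)
n=19: L (sole option 18(W) is W)
n=20: W (go to 15, an L position)
n=21: W (go to 7, an L position)
n=22: W (go to 11, an L position)
n=23: L (sole option 22(W) is W)
n=24: W (go to 23, an L position)
n=25: L (options 20(W), 24(W) are all W)
n=26: W (go to 13, an L position)
n=27: W (go to 9, an L position)
n=28: L (options 14(W), 21(W), 24(W), 26(W), 27(W) are all W)
n=29: W (go to 28, an L position)
n=30: W (go to 15, an L position)
n=31: L (sole option 30(W) is W)
n=32: W (go to 28, an L position)
n=33: W (go to 11, an L position)
n=34: W (go to 17, an L position)
n=35: W (go to 28, an L position)
n=36: L (options 12(W), 18(W), 24(W), 27(W), 30(W), 32(W), 33(W), 34(W), 35(W) are all W)
n=37: W (go to 36, an L position)
n=38: W (go to 19, an L position)
n=39: W (go to 13, an L position)
Reading off the rows marked L gives the requested list; there are 15 such values of n.

0, 1, 4, 7, 9, 11, 13, 15, 17, 19, 23, 25, 28, 31, 36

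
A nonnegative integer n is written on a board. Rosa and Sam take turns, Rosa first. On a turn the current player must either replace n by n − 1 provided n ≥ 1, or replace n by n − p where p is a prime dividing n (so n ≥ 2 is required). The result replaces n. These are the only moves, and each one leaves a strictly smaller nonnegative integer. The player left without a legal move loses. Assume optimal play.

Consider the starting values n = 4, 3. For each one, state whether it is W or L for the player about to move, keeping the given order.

Classify positions by backward induction: terminal positions (no move available) are L. From any other position, the mover wins iff some move reaches an L.
n=0: no move → L
n=1: reaches L-position 0 → W
n=2: reaches L-position 0 → W
n=3: reaches L-position 0 → W
n=4: only reaches 2(W), 3(W), all W → L

4: L, 3: W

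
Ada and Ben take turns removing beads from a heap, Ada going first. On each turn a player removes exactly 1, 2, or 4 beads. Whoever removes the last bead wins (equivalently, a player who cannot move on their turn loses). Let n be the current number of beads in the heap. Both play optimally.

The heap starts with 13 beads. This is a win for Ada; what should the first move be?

Build the W/L table. Terminal = L. A non-terminal position is W if it has a move to some L; otherwise it is L.
n=0: no move → L
n=1: W (go to 0, an L position)
n=2: W (go to 0, an L position)
n=3: L (options 2(W), 1(W) are all W)
n=4: W (go to 3, an L position)
n=5: W (go to 3, an L position)
n=6: L (options 5(W), 4(W), 2(W) are all W)
n=7: W (go to 6, an L position)
n=8: W (go to 6, an L position)
n=9: L (options 8(W), 7(W), 5(W) are all W)
n=10: W (go to 9, an L position)
n=11: W (go to 9, an L position)
n=12: L (options 11(W), 10(W), 8(W) are all W)
n=13: W (go to 12, an L position)
From 13, the L positions reachable in one move are: 12, 9. Any move reaching one of these is winning.

Remove 1, leaving 12.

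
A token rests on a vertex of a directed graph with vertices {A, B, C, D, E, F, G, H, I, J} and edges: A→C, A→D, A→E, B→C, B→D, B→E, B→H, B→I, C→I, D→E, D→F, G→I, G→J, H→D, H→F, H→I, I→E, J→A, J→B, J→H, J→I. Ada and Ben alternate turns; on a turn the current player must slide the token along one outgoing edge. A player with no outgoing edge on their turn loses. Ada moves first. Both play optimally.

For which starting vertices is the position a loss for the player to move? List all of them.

Build the W/L table. Terminal = L. A non-terminal position is W if it has a move to some L; otherwise it is L.
Every edge goes from a vertex to one that appears earlier in the order E, F, D, I, H, C, B, A, J, G, so processing vertices in that order labels each vertex after all of its successors.
E: no outgoing edge → L
F: no outgoing edge → L
D: W (go to F, an L position)
I: W (go to E, an L position)
H: W (go to F, an L position)
C: L (sole option I(W) is W)
B: W (go to C, an L position)
A: W (go to C, an L position)
J: L (options A(W), B(W), H(W), I(W) are all W)
G: W (go to J, an L position)
Reading off the rows marked L gives the requested list; there are 4 such vertices.

C, E, F, J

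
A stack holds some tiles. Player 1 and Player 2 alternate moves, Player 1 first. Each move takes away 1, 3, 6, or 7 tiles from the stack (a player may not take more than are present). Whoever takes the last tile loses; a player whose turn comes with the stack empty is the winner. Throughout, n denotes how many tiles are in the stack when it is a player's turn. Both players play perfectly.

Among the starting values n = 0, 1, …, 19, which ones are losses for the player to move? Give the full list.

1, 3, 5, 13, 15, 17

Compute win/loss labels from the base case upward. A position with no move is W. Any other position is W if it can reach an L in one move, else L.
n=0: no move; the opponent has just taken the last tile and therefore loses → W
n=1: only reaches 0(W), which is W → L
n=2: reaches L-position 1 → W
n=3: only reaches 2(W), 0(W), all W → L
n=4: reaches L-position 3 → W
n=5: only reaches 4(W), 2(W), all W → L
n=6: reaches L-position 5 → W
n=7: reaches L-position 1 → W
n=8: reaches L-position 5 → W
n=9: reaches L-position 3 → W
n=10: reaches L-position 3 → W
n=11: reaches L-position 5 → W
n=12: reaches L-position 5 → W
n=13: only reaches 12(W), 10(W), 7(W), 6(W), all W → L
n=14: reaches L-position 13 → W
n=15: only reaches 14(W), 12(W), 9(W), 8(W), all W → L
n=16: reaches L-position 15 → W
n=17: only reaches 16(W), 14(W), 11(W), 10(W), all W → L
n=18: reaches L-position 17 → W
n=19: reaches L-position 13 → W
Reading off the rows marked L gives the requested list; there are 6 such values of n.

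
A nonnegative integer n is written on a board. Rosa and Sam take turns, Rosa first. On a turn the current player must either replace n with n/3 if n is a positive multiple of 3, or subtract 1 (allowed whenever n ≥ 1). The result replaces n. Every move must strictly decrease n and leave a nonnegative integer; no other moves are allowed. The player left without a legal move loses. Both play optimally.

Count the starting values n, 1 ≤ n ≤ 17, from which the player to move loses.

Classify positions by backward induction: terminal positions (no move available) are L. From any other position, the mover wins iff some move reaches an L.
n=0: no move → L
n=1: →0(L), so W
n=2: →1(W) only, which is W, so L
n=3: →2(L), so W
n=4: →3(W) only, which is W, so L
n=5: →4(L), so W
n=6: →2(L), so W
n=7: →6(W) only, which is W, so L
n=8: →7(L), so W
n=9: →3(W), 8(W) — all W, so L
n=10: →9(L), so W
n=11: →10(W) only, which is W, so L
n=12: →4(L), so W
n=13: →12(W) only, which is W, so L
n=14: →13(L), so W
n=15: →5(W), 14(W) — all W, so L
n=16: →15(L), so W
n=17: →16(W) only, which is W, so L
L entries with 1 ≤ n ≤ 17 (n=0 is outside the asked range and is not counted): n = 2, 4, 7, 9, 11, 13, 15, 17; that makes 8.

8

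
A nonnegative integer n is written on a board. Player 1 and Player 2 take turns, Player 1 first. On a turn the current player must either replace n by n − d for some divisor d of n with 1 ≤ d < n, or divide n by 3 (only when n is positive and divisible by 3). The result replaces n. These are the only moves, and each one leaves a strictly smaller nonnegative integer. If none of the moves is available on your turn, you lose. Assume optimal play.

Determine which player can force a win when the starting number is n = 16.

Player 1 wins.

Positions with no move are L. A position that does have a move is losing for the player to move precisely when every available move leads to a winning position for the opponent. Fill in the labels:
n=0: no move → L
n=1: no move → L
n=2: reaches L-position 1 → W
n=3: reaches L-position 1 → W
n=4: only reaches 2(W), 3(W), all W → L
n=5: reaches L-position 4 → W
n=6: reaches L-position 4 → W
n=7: only reaches 6(W), which is W → L
n=8: reaches L-position 4 → W
n=9: only reaches 3(W), 6(W), 8(W), all W → L
n=10: reaches L-position 9 → W
n=11: only reaches 10(W), which is W → L
n=12: reaches L-position 4 → W
n=13: only reaches 12(W), which is W → L
n=14: reaches L-position 7 → W
n=15: only reaches 5(W), 10(W), 12(W), 14(W), all W → L
n=16: reaches L-position 15 → W
The starting position 16 is W: Player 1 should move to 15, handing over an L position.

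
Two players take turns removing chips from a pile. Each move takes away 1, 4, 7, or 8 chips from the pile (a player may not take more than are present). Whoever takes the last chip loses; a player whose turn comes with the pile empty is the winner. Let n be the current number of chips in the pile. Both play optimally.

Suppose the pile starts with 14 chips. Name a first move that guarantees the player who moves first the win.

Remove 8, leaving 6.

Compute win/loss labels from the base case upward. A position with no move is W. Any other position is W if it can reach an L in one move, else L.
n=0: no move; the opponent has just taken the last chip and therefore loses → W
n=1: only reaches 0(W), which is W → L
n=2: reaches L-position 1 → W
n=3: only reaches 2(W), which is W → L
n=4: reaches L-position 3 → W
n=5: reaches L-position 1 → W
n=6: only reaches 5(W), 2(W), all W → L
n=7: reaches L-position 6 → W
n=8: reaches L-position 1 → W
n=9: reaches L-position 1 → W
n=10: reaches L-position 6 → W
n=11: reaches L-position 3 → W
n=12: only reaches 11(W), 8(W), 5(W), 4(W), all W → L
n=13: reaches L-position 12 → W
n=14: reaches L-position 6 → W
From 14, the L positions reachable in one move are: 6.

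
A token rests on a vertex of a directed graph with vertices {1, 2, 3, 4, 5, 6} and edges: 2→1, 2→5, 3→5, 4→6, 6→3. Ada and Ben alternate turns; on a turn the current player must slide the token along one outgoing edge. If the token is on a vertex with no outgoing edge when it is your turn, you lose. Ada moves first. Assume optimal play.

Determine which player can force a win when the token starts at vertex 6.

Ben wins.

Label each position W (a win for the player to move) or L (a loss). A position with no legal move is L; any other position is W exactly when some move reaches an L, and L when every move reaches a W.
Every edge goes from a vertex to one that appears earlier in the order 5, 1, 3, 2, 6, 4, so processing vertices in that order labels each vertex after all of its successors.
5: no outgoing edge → L
1: no outgoing edge → L
3: can move to 5, which is L ⇒ W
2: can move to 1, which is L ⇒ W
6: the only move is to 3(W), a W ⇒ L
4: can move to 6, which is L ⇒ W
Every move from 6 reaches a W position, so the mover loses.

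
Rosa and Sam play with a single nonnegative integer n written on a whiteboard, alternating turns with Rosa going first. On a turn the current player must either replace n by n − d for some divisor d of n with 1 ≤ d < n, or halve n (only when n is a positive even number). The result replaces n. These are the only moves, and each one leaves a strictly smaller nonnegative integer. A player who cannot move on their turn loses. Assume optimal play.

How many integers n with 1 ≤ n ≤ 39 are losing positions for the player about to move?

20

Build the W/L table. Terminal = L. A non-terminal position is W if it has a move to some L; otherwise it is L.
n=0: no move → L
n=1: no move → L
n=2: W (go to 1, an L position)
n=3: L (sole option 2(W) is W)
n=4: W (go to 3, an L position)
n=5: L (sole option 4(W) is W)
n=6: W (go to 3, an L position)
n=7: L (sole option 6(W) is W)
n=8: W (go to 7, an L position)
n=9: L (options 6(W), 8(W) are all W)
n=10: W (go to 5, an L position)
n=11: L (sole option 10(W) is W)
n=12: W (go to 9, an L position)
n=13: L (sole option 12(W) is W)
n=14: W (go to 7, an L position)
n=15: L (options 10(W), 12(W), 14(W) are all W)
n=16: W (go to 15, an L position)
n=17: L (sole option 16(W) is W)
n=18: W (go to 9, an L position)
n=19: L (sole option 18(W) is W)
n=20: W (go to 15, an L position)
n=21: L (options 14(W), 18(W), 20(W) are all W)
n=22: W (go to 11, an L position)
n=23: L (sole option 22(W) is W)
n=24: W (go to 21, an L position)
n=25: L (options 20(W), 24(W) are all W)
n=26: W (go to 13, an L position)
n=27: L (options 18(W), 24(W), 26(W) are all W)
n=28: W (go to 21, an L position)
n=29: L (sole option 28(W) is W)
n=30: W (go to 15, an L position)
n=31: L (sole option 30(W) is W)
n=32: W (go to 31, an L position)
n=33: L (options 22(W), 30(W), 32(W) are all W)
n=34: W (go to 17, an L position)
n=35: L (options 28(W), 30(W), 34(W) are all W)
n=36: W (go to 27, an L position)
n=37: L (sole option 36(W) is W)
n=38: W (go to 19, an L position)
n=39: L (options 26(W), 36(W), 38(W) are all W)
L entries with 1 ≤ n ≤ 39 (n=0 is outside the asked range and is not counted): n = 1, 3, 5, 7, 9, 11, 13, 15, 17, 19, 21, 23, 25, 27, 29, 31, 33, 35, 37, 39; that makes 20.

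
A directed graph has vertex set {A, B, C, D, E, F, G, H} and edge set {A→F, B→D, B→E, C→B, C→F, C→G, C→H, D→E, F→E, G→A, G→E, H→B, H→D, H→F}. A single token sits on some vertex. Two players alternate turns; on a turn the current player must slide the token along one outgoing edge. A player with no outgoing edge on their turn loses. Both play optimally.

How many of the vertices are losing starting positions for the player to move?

Positions with no move are L. A position that does have a move is losing for the player to move precisely when every available move leads to a winning position for the opponent. Fill in the labels:
Every edge goes from a vertex to one that appears earlier in the order E, F, D, B, A, H, G, C, so processing vertices in that order labels each vertex after all of its successors.
E: no outgoing edge → L
F: can move to E, which is L ⇒ W
D: can move to E, which is L ⇒ W
B: can move to E, which is L ⇒ W
A: the only move is to F(W), a W ⇒ L
H: moves to B(W), D(W), F(W); every one is W ⇒ L
G: can move to A, which is L ⇒ W
C: can move to H, which is L ⇒ W
The L vertices are A, E, H; that is 3 in all.

3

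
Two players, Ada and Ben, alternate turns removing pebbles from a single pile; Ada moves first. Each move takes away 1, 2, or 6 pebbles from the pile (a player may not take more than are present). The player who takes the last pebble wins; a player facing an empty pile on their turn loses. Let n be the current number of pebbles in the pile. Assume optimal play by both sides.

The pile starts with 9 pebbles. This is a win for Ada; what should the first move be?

Remove 2, leaving 7.

Build the W/L table. Terminal = L. A non-terminal position is W if it has a move to some L; otherwise it is L.
n=0: no move → L
n=1: W (go to 0, an L position)
n=2: W (go to 0, an L position)
n=3: L (options 2(W), 1(W) are all W)
n=4: W (go to 3, an L position)
n=5: W (go to 3, an L position)
n=6: W (go to 0, an L position)
n=7: L (options 6(W), 5(W), 1(W) are all W)
n=8: W (go to 7, an L position)
n=9: W (go to 7, an L position)
From 9, the L positions reachable in one move are: 7, 3. Any move reaching one of these is winning.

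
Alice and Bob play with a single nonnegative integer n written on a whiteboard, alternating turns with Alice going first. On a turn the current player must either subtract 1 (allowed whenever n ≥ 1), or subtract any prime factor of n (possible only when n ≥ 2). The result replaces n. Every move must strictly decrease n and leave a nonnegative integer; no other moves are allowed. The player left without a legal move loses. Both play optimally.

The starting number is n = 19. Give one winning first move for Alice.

Use the standard recursion: the mover loses at a terminal position; elsewhere, the mover wins exactly when some move hands the opponent an L position.
n=0: no move → L
n=1: reaches L-position 0 → W
n=2: reaches L-position 0 → W
n=3: reaches L-position 0 → W
n=4: only reaches 2(W), 3(W), all W → L
n=5: reaches L-position 0 → W
n=6: reaches L-position 4 → W
n=7: reaches L-position 0 → W
n=8: only reaches 6(W), 7(W), all W → L
n=9: reaches L-position 8 → W
n=10: reaches L-position 8 → W
n=11: reaches L-position 0 → W
n=12: only reaches 9(W), 10(W), 11(W), all W → L
n=13: reaches L-position 0 → W
n=14: reaches L-position 12 → W
n=15: reaches L-position 12 → W
n=16: only reaches 14(W), 15(W), all W → L
n=17: reaches L-position 0 → W
n=18: reaches L-position 16 → W
n=19: reaches L-position 0 → W
From 19, the L positions reachable in one move are: 0.

Move to 0.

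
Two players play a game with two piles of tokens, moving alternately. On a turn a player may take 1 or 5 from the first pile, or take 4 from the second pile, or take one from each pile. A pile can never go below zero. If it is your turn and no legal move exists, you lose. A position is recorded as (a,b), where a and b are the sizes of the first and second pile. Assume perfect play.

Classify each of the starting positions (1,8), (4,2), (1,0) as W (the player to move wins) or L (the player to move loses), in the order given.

Label each position W (a win for the player to move) or L (a loss). A position with no legal move is L; any other position is W exactly when some move reaches an L, and L when every move reaches a W.
No move ever increases a pile, so every position that can arise here has a ≤ 4 and b ≤ 8; it is enough to label the cells with 0 ≤ a ≤ 4 and 0 ≤ b ≤ 8.
Every move lowers a or b (never raises either), so fill the grid row by row in increasing a, and left to right within a row: each cell's successors are then already labelled.
      b=0  b=1  b=2  b=3  b=4  b=5  b=6  b=7  b=8
a=0:    L    L    L    L    W    W    W    W    L
a=1:    W    W    W    W    W    L    L    L    W
a=2:    L    L    L    L    W    W    W    W    W
a=3:    W    W    W    W    W    L    L    L    L
a=4:    L    L    L    L    W    W    W    W    W
Cells with no legal move (terminal, hence L): (0,0), (0,1), (0,2), (0,3).
The remaining L cells, each justified by listing all of its moves:
(0,8): the only move is to (0,4)(W), a W ⇒ L
(1,5): moves to (0,5)(W), (1,1)(W), (0,4)(W); every one is W ⇒ L
(1,6): moves to (0,6)(W), (1,2)(W), (0,5)(W); every one is W ⇒ L
(1,7): moves to (0,7)(W), (1,3)(W), (0,6)(W); every one is W ⇒ L
(2,0): the only move is to (1,0)(W), a W ⇒ L
(2,1): moves to (1,1)(W), (1,0)(W); every one is W ⇒ L
(2,2): moves to (1,2)(W), (1,1)(W); every one is W ⇒ L
(2,3): moves to (1,3)(W), (1,2)(W); every one is W ⇒ L
(3,5): moves to (2,5)(W), (3,1)(W), (2,4)(W); every one is W ⇒ L
(3,6): moves to (2,6)(W), (3,2)(W), (2,5)(W); every one is W ⇒ L
(3,7): moves to (2,7)(W), (3,3)(W), (2,6)(W); every one is W ⇒ L
(3,8): moves to (2,8)(W), (3,4)(W), (2,7)(W); every one is W ⇒ L
(4,0): the only move is to (3,0)(W), a W ⇒ L
(4,1): moves to (3,1)(W), (3,0)(W); every one is W ⇒ L
(4,2): moves to (3,2)(W), (3,1)(W); every one is W ⇒ L
(4,3): moves to (3,3)(W), (3,2)(W); every one is W ⇒ L
Every other cell has at least one move into one of the L cells above, so it is W.
(1,8): the move to (0,8) reaches an L cell, so W
(4,2): one of the L cells justified above, so L
(1,0): the move to (0,0) reaches an L cell, so W

(1,8): W, (4,2): L, (1,0): W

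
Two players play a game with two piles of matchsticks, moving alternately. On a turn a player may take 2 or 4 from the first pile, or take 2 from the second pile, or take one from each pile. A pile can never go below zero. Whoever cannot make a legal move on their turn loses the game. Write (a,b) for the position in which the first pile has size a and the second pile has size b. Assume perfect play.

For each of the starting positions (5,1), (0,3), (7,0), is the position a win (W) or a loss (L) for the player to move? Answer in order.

Work bottom-up. With no move the player to move loses. Otherwise the position is W if at least one move leads to an L position for the opponent, and L if every move leads to a W.
No move ever increases a pile, so every position that can arise here has a ≤ 7 and b ≤ 3; it is enough to label the cells with 0 ≤ a ≤ 7 and 0 ≤ b ≤ 3.
Every move lowers a or b (never raises either), so fill the grid row by row in increasing a, and left to right within a row: each cell's successors are then already labelled.
      b=0  b=1  b=2  b=3
a=0:    L    L    W    W
a=1:    L    W    W    L
a=2:    W    W    L    L
a=3:    W    L    L    W
a=4:    W    W    W    W
a=5:    W    W    W    W
a=6:    L    L    W    W
a=7:    L    W    W    L
Cells with no legal move (terminal, hence L): (0,0), (0,1), (1,0).
The remaining L cells, each justified by listing all of its moves:
(1,3): →(1,1)(W), (0,2)(W) — all W, so L
(2,2): →(0,2)(W), (2,0)(W), (1,1)(W) — all W, so L
(2,3): →(0,3)(W), (2,1)(W), (1,2)(W) — all W, so L
(3,1): →(1,1)(W), (2,0)(W) — all W, so L
(3,2): →(1,2)(W), (3,0)(W), (2,1)(W) — all W, so L
(6,0): →(4,0)(W), (2,0)(W) — all W, so L
(6,1): →(4,1)(W), (2,1)(W), (5,0)(W) — all W, so L
(7,0): →(5,0)(W), (3,0)(W) — all W, so L
(7,3): →(5,3)(W), (3,3)(W), (7,1)(W), (6,2)(W) — all W, so L
Every other cell has at least one move into one of the L cells above, so it is W.
(5,1): the move to (3,1) reaches an L cell, so W
(0,3): the move to (0,1) reaches an L cell, so W
(7,0): one of the L cells justified above, so L

(5,1): W, (0,3): W, (7,0): L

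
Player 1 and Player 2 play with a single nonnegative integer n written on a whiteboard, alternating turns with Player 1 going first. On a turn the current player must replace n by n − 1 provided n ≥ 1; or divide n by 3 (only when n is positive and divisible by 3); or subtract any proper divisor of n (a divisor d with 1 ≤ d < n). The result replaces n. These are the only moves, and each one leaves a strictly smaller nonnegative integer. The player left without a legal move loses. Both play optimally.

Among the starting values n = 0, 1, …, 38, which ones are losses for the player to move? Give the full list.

Label each position W (a win for the player to move) or L (a loss). A position with no legal move is L; any other position is W exactly when some move reaches an L, and L when every move reaches a W.
n=0: no move → L
n=1: reaches L-position 0 → W
n=2: only reaches 1(W), which is W → L
n=3: reaches L-position 2 → W
n=4: reaches L-position 2 → W
n=5: only reaches 4(W), which is W → L
n=6: reaches L-position 2 → W
n=7: only reaches 6(W), which is W → L
n=8: reaches L-position 7 → W
n=9: only reaches 3(W), 6(W), 8(W), all W → L
n=10: reaches L-position 5 → W
n=11: only reaches 10(W), which is W → L
n=12: reaches L-position 9 → W
n=13: only reaches 12(W), which is W → L
n=14: reaches L-position 7 → W
n=15: reaches L-position 5 → W
n=16: only reaches 8(W), 12(W), 14(W), 15(W), all W → L
n=17: reaches L-position 16 → W
n=18: reaches L-position 9 → W
n=19: only reaches 18(W), which is W → L
n=20: reaches L-position 16 → W
n=21: reaches L-position 7 → W
n=22: reaches L-position 11 → W
n=23: only reaches 22(W), which is W → L
n=24: reaches L-position 16 → W
n=25: only reaches 20(W), 24(W), all W → L
n=26: reaches L-position 13 → W
n=27: reaches L-position 9 → W
n=28: only reaches 14(W), 21(W), 24(W), 26(W), 27(W), all W → L
n=29: reaches L-position 28 → W
n=30: reaches L-position 25 → W
n=31: only reaches 30(W), which is W → L
n=32: reaches L-position 16 → W
n=33: reaches L-position 11 → W
n=34: only reaches 17(W), 32(W), 33(W), all W → L
n=35: reaches L-position 28 → W
n=36: reaches L-position 34 → W
n=37: only reaches 36(W), which is W → L
n=38: reaches L-position 19 → W
The losing starting values of n are exactly the entries labelled L in this table (15 of them).

0, 2, 5, 7, 9, 11, 13, 16, 19, 23, 25, 28, 31, 34, 37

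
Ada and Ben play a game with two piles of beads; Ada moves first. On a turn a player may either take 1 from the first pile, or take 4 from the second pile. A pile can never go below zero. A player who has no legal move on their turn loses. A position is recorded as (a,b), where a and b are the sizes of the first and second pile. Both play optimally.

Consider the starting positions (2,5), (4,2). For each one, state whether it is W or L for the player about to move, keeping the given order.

Compute win/loss labels from the base case upward. A position with no move is L. Any other position is W if it can reach an L in one move, else L.
No move ever increases a pile, so every position that can arise here has a ≤ 4 and b ≤ 5; it is enough to label the cells with 0 ≤ a ≤ 4 and 0 ≤ b ≤ 5.
Every move lowers a or b (never raises either), so fill the grid row by row in increasing a, and left to right within a row: each cell's successors are then already labelled.
      b=0  b=1  b=2  b=3  b=4  b=5
a=0:    L    L    L    L    W    W
a=1:    W    W    W    W    L    L
a=2:    L    L    L    L    W    W
a=3:    W    W    W    W    L    L
a=4:    L    L    L    L    W    W
Cells with no legal move (terminal, hence L): (0,0), (0,1), (0,2), (0,3).
The remaining L cells, each justified by listing all of its moves:
(1,4): moves to (0,4)(W), (1,0)(W); every one is W ⇒ L
(1,5): moves to (0,5)(W), (1,1)(W); every one is W ⇒ L
(2,0): the only move is to (1,0)(W), a W ⇒ L
(2,1): the only move is to (1,1)(W), a W ⇒ L
(2,2): the only move is to (1,2)(W), a W ⇒ L
(2,3): the only move is to (1,3)(W), a W ⇒ L
(3,4): moves to (2,4)(W), (3,0)(W); every one is W ⇒ L
(3,5): moves to (2,5)(W), (3,1)(W); every one is W ⇒ L
(4,0): the only move is to (3,0)(W), a W ⇒ L
(4,1): the only move is to (3,1)(W), a W ⇒ L
(4,2): the only move is to (3,2)(W), a W ⇒ L
(4,3): the only move is to (3,3)(W), a W ⇒ L
Every other cell has at least one move into one of the L cells above, so it is W.
(2,5): the move to (1,5) reaches an L cell, so W
(4,2): one of the L cells justified above, so L

(2,5): W, (4,2): L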